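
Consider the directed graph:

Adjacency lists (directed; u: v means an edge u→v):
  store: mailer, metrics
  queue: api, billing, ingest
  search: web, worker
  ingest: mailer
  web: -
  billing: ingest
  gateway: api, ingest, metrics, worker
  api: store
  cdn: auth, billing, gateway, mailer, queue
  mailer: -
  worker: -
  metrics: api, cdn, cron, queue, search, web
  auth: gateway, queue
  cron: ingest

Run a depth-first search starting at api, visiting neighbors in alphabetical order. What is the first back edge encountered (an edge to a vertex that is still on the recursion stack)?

metrics→api

DFS from api (visiting neighbors in alphabetical order); mark gray on enter, black on exit:
api gray
  store gray
    mailer gray
    mailer black
    metrics gray
      metrics→api: api is gray → back edge
First back edge: metrics → api.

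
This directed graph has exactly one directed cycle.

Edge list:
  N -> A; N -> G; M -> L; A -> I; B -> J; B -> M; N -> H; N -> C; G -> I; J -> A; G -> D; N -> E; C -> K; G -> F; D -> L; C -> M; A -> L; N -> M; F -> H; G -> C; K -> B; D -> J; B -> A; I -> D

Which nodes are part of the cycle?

DFS with gray/black marking from I:
I gray
  D gray
    L gray
    L black
    J gray
      A gray
        A→I: I is gray → back edge
Back edge closes the cycle I → D → J → A → I; its vertices are {A, D, I, J}.

A, D, I, J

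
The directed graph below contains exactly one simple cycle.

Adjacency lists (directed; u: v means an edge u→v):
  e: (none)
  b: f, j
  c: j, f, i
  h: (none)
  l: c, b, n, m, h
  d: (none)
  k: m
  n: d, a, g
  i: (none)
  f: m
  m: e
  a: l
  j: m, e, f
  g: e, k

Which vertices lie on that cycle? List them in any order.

a, l, n

DFS with gray/black marking from n:
n gray
  d gray
  d black
  a gray
    l gray
      c gray
        j gray
          m gray
            e gray
            e black
          m black
          j→e: e black — skip
          f gray
            f→m: m black — skip
          f black
        j black
        c→f: f black — skip
        i gray
        i black
      c black
      b gray
        b→f: f black — skip
        b→j: j black — skip
      b black
      l→n: n is gray → back edge
Back edge closes the cycle n → a → l → n; its vertices are {a, l, n}.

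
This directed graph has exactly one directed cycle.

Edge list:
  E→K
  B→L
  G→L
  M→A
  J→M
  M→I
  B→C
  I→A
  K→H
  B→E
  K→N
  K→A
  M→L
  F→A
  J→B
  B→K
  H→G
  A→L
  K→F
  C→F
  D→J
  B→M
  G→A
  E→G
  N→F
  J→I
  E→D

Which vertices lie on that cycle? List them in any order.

DFS with gray/black marking from J:
J gray
  I gray
    A gray
      L gray
      L black
    A black
  I black
  M gray
    M→A: A black — skip
    M→I: I black — skip
    M→L: L black — skip
  M black
  B gray
    B→M: M black — skip
    K gray
      K→A: A black — skip
      H gray
        G gray
          G→L: L black — skip
          G→A: A black — skip
        G black
      H black
      F gray
        F→A: A black — skip
      F black
      N gray
        N→F: F black — skip
      N black
    K black
    B→L: L black — skip
    E gray
      D gray
        D→J: J is gray → back edge
Back edge closes the cycle J → B → E → D → J; its vertices are {B, D, E, J}.

B, D, E, J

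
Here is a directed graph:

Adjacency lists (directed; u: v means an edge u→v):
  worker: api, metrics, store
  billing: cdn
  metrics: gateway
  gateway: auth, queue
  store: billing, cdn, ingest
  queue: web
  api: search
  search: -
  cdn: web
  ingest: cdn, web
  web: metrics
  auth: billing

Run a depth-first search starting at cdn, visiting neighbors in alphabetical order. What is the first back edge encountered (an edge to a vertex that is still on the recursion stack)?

DFS from cdn (visiting neighbors in alphabetical order); mark gray on enter, black on exit:
cdn gray
  web gray
    metrics gray
      gateway gray
        auth gray
          billing gray
            billing→cdn: cdn is gray → back edge
First back edge: billing → cdn.

billing→cdn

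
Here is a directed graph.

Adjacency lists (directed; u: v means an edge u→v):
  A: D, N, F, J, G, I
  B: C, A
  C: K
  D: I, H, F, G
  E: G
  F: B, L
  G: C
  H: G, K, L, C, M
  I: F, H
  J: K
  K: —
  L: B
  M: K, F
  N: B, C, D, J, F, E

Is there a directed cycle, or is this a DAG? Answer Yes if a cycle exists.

DFS with white/gray/black marking, starting from H:
H gray
  G gray
    C gray
      K gray
      K black
    C black
  G black
  H→K: K black — skip
  L gray
    B gray
      B→C: C black — skip
      A gray
        D gray
          I gray
            F gray
              F→B: B is gray → back edge
Back edge found, so a cycle exists: B → A → D → I → F → B.

Yes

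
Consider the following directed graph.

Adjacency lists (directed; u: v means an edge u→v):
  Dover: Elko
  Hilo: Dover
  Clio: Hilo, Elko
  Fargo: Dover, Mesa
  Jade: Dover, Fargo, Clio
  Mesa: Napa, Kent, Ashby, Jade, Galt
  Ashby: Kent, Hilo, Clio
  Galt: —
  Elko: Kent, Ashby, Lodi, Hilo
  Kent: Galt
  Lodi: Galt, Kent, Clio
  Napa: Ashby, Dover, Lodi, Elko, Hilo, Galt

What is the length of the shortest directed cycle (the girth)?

For each vertex v, BFS finds the shortest path from v back to v.
The shortest such closed walk is Mesa → Jade → Fargo → Mesa, length 3.

3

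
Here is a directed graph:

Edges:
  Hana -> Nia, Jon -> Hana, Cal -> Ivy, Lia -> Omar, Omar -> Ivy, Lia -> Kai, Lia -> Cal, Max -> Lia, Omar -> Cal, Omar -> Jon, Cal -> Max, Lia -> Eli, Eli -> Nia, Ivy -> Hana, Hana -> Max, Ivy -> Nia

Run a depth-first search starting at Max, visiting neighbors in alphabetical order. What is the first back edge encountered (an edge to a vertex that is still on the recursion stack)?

DFS from Max (visiting neighbors in alphabetical order); mark gray on enter, black on exit:
Max gray
  Lia gray
    Cal gray
      Ivy gray
        Hana gray
          Hana→Max: Max is gray → back edge
First back edge: Hana → Max.

Hana→Max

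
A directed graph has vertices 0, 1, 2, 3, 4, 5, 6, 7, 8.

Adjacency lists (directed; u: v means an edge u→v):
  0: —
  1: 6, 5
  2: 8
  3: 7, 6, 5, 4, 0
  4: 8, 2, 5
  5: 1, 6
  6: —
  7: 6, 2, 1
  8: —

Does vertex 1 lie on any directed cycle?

Yes

1 is on a cycle iff 1 can reach itself via ≥1 edge.
1 → 5 → 1 — yes.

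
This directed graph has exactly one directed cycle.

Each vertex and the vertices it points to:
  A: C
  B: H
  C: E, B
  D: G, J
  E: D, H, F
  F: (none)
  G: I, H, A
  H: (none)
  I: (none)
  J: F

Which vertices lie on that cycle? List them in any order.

DFS with gray/black marking from G:
G gray
  I gray
  I black
  H gray
  H black
  A gray
    C gray
      E gray
        D gray
          D→G: G is gray → back edge
Back edge closes the cycle G → A → C → E → D → G; its vertices are {A, C, D, E, G}.

A, C, D, E, G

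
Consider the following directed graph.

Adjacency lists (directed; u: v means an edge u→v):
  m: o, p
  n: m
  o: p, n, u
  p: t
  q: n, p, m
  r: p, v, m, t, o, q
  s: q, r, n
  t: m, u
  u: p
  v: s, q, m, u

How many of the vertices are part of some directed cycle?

9

A vertex is on a directed cycle iff it belongs to a strongly connected component of size ≥ 2 (or has a self-loop).
The vertices on cycles are {m, n, o, p, r, s, t, u, v} — 9 in total.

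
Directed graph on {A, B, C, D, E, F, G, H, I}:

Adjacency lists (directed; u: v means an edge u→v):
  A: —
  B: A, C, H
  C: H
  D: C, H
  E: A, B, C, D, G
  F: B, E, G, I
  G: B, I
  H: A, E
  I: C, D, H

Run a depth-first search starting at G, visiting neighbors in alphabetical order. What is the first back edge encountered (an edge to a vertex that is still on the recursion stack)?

E->B

DFS from G (visiting neighbors in alphabetical order); mark gray on enter, black on exit:
G gray
  B gray
    A gray
    A black
    C gray
      H gray
        H→A: A black — skip
        E gray
          E→A: A black — skip
          E→B: B is gray → back edge
First back edge: E → B.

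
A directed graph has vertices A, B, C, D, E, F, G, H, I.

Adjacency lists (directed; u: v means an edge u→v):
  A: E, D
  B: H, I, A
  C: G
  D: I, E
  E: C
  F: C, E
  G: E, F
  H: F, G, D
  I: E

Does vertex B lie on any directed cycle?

B lies on a cycle iff there is a path from B back to itself.
Exploring from B, it never reaches itself; equivalently, its strongly connected component is a singleton.

No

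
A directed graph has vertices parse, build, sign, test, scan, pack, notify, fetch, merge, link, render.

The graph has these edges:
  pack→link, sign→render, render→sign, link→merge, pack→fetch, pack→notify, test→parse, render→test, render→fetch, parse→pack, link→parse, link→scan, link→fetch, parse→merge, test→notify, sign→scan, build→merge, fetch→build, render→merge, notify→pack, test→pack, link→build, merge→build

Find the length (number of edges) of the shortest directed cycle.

For each vertex v, BFS finds the shortest path from v back to v.
The shortest such closed walk is render → sign → render, length 2.

2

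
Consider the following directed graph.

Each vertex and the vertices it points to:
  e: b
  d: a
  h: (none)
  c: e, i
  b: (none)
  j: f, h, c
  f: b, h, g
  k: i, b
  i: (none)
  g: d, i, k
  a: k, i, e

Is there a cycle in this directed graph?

DFS with white/gray/black marking, starting from c:
c gray
  e gray
    b gray
    b black
  e black
  i gray
  i black
c black
d gray
  a gray
    k gray
      k→i: i black — skip
      k→b: b black — skip
    k black
    a→i: i black — skip
    a→e: e black — skip
  a black
d black
h gray
h black
j gray
  f gray
    f→b: b black — skip
    f→h: h black — skip
    g gray
      g→d: d black — skip
      g→i: i black — skip
      g→k: k black — skip
    g black
  f black
  j→h: h black — skip
  j→c: c black — skip
j black
Every edge goes to a white or black vertex — no back edge, so the graph is acyclic.

No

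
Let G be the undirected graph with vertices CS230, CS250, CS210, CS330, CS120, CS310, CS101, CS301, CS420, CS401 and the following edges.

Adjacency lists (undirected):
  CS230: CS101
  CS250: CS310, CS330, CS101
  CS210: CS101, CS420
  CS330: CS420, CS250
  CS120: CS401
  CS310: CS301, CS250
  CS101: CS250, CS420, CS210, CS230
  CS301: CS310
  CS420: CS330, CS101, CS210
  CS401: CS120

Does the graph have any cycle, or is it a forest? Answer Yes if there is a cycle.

Yes

DFS, tracking each vertex's parent; an edge to a visited non-parent vertex closes a cycle.
Start from CS230:
visit CS230 (parent –)
  visit CS101 (parent CS230)
    visit CS250 (parent CS101)
      visit CS310 (parent CS250)
        visit CS301 (parent CS310)
          CS301–CS310: parent, skip
        CS310–CS250: parent, skip
      visit CS330 (parent CS250)
        visit CS420 (parent CS330)
          CS420–CS330: parent, skip
          CS420–CS101: CS101 visited and ≠ parent → cycle
Cycle: CS101 – CS250 – CS330 – CS420 – CS101.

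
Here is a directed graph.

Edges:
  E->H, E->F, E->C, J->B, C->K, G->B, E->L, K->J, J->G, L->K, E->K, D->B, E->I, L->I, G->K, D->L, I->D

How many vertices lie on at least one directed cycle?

6

A vertex is on a directed cycle iff it belongs to a strongly connected component of size ≥ 2 (or has a self-loop).
The vertices on cycles are {D, G, I, J, K, L} — 6 in total.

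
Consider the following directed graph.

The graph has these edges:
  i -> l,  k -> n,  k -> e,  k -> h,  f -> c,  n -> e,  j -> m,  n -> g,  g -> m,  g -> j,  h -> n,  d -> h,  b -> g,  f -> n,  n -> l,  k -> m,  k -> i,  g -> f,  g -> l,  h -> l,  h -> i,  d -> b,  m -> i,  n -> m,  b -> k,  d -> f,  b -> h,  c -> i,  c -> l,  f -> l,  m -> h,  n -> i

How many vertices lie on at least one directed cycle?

6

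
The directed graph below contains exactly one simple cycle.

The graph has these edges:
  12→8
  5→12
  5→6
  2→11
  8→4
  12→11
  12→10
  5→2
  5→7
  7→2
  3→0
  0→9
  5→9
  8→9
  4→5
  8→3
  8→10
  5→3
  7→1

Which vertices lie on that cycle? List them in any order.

4, 5, 8, 12

DFS with gray/black marking from 5:
5 gray
  7 gray
    1 gray
    1 black
    2 gray
      11 gray
      11 black
    2 black
  7 black
  6 gray
  6 black
  5→2: 2 black — skip
  9 gray
  9 black
  12 gray
    8 gray
      8→9: 9 black — skip
      3 gray
        0 gray
          0→9: 9 black — skip
        0 black
      3 black
      4 gray
        4→5: 5 is gray → back edge
Back edge closes the cycle 5 → 12 → 8 → 4 → 5; its vertices are {4, 5, 8, 12}.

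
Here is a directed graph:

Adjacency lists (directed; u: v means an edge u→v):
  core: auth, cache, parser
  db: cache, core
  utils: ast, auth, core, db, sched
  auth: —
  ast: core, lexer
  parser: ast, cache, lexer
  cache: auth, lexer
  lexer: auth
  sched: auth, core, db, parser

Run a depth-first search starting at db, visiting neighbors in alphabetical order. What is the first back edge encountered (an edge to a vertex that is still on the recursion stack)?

ast->core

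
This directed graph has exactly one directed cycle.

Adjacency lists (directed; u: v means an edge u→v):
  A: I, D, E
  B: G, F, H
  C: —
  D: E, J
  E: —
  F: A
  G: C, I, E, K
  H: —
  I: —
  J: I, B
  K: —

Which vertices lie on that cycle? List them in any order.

DFS with gray/black marking from B:
B gray
  G gray
    C gray
    C black
    I gray
    I black
    E gray
    E black
    K gray
    K black
  G black
  F gray
    A gray
      A→I: I black — skip
      D gray
        D→E: E black — skip
        J gray
          J→I: I black — skip
          J→B: B is gray → back edge
Back edge closes the cycle B → F → A → D → J → B; its vertices are {A, B, D, F, J}.

A, B, D, F, J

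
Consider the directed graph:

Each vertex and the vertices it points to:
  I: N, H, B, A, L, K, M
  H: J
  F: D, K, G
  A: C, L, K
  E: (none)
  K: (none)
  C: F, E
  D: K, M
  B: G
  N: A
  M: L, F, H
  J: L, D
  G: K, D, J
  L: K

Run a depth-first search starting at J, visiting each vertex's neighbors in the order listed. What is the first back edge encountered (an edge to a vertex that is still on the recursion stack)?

F→D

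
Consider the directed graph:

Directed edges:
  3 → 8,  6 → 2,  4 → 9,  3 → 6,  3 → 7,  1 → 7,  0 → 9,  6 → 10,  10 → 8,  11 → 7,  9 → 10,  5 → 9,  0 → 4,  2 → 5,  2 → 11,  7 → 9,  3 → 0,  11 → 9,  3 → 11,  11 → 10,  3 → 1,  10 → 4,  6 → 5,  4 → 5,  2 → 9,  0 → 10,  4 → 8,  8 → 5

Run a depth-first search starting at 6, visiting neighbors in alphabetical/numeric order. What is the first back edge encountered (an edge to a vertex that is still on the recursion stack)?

4->5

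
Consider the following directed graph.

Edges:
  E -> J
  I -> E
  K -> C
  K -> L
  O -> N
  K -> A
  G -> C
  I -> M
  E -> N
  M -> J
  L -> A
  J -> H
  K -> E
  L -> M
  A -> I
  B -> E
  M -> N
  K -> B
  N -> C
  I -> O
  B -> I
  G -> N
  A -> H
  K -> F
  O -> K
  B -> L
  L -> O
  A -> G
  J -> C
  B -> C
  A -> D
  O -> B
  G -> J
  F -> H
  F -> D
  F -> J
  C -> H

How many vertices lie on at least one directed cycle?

A vertex is on a directed cycle iff it belongs to a strongly connected component of size ≥ 2 (or has a self-loop).
The vertices on cycles are {A, B, I, K, L, O} — 6 in total.

6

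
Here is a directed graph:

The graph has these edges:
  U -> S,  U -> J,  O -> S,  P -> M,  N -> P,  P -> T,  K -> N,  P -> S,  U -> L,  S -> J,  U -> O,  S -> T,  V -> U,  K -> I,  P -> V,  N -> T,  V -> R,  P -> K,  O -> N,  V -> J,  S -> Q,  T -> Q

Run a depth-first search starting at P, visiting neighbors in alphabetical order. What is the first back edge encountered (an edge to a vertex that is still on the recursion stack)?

DFS from P (visiting neighbors in alphabetical order); mark gray on enter, black on exit:
P gray
  K gray
    I gray
    I black
    N gray
      N→P: P is gray → back edge
First back edge: N → P.

N->P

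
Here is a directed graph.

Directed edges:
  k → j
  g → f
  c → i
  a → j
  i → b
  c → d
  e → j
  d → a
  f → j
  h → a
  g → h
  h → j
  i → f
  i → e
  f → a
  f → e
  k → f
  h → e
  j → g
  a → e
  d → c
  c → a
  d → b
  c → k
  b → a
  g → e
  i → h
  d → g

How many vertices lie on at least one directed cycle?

8

A vertex is on a directed cycle iff it belongs to a strongly connected component of size ≥ 2 (or has a self-loop).
The vertices on cycles are {a, c, d, e, f, g, h, j} — 8 in total.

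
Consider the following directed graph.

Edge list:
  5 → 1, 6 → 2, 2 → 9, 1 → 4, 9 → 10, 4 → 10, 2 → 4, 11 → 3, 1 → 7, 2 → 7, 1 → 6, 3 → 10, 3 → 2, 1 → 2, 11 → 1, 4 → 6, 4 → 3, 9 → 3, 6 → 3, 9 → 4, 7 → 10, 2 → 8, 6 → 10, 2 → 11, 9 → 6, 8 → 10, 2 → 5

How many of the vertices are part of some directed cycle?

8

A vertex is on a directed cycle iff it belongs to a strongly connected component of size ≥ 2 (or has a self-loop).
The vertices on cycles are {1, 2, 3, 4, 5, 6, 9, 11} — 8 in total.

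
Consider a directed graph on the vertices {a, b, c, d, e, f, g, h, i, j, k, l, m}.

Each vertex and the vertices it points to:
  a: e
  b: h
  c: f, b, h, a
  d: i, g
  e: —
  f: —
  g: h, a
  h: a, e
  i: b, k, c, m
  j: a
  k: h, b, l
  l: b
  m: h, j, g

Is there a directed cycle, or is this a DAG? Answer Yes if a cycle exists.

No

DFS with white/gray/black marking, starting from i:
i gray
  b gray
    h gray
      a gray
        e gray
        e black
      a black
      h→e: e black — skip
    h black
  b black
  k gray
    k→h: h black — skip
    k→b: b black — skip
    l gray
      l→b: b black — skip
    l black
  k black
  c gray
    f gray
    f black
    c→b: b black — skip
    c→h: h black — skip
    c→a: a black — skip
  c black
  m gray
    m→h: h black — skip
    j gray
      j→a: a black — skip
    j black
    g gray
      g→h: h black — skip
      g→a: a black — skip
    g black
  m black
i black
d gray
  d→i: i black — skip
  d→g: g black — skip
d black
Every edge goes to a white or black vertex — no back edge, so the graph is acyclic.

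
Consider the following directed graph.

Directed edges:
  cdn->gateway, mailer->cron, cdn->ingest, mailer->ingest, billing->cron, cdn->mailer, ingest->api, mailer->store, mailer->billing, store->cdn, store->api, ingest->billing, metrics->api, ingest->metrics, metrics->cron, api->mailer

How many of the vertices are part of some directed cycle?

6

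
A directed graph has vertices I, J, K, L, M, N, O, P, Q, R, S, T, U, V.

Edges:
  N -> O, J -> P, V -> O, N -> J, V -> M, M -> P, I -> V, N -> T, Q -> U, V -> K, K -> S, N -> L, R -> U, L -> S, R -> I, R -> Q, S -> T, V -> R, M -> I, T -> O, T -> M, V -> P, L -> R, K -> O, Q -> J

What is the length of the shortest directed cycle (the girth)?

3

For each vertex v, BFS finds the shortest path from v back to v.
The shortest such closed walk is R → I → V → R, length 3.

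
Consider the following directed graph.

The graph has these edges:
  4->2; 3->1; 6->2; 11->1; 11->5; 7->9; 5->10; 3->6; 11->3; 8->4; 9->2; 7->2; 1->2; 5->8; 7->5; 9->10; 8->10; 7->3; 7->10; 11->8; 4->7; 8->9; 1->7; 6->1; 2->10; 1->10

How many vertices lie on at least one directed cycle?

7

A vertex is on a directed cycle iff it belongs to a strongly connected component of size ≥ 2 (or has a self-loop).
The vertices on cycles are {1, 3, 4, 5, 6, 7, 8} — 7 in total.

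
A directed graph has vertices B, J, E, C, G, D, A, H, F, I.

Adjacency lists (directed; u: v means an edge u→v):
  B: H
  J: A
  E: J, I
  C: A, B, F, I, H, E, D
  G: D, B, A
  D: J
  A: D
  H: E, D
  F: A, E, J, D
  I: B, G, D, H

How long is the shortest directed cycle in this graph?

For each vertex v, BFS finds the shortest path from v back to v.
The shortest such closed walk is I → H → E → I, length 3.

3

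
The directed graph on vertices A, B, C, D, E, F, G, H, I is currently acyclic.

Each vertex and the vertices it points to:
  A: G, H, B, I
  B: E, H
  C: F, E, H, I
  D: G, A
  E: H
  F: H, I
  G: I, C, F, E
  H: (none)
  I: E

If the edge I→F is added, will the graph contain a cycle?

Adding I→F creates a cycle iff F can already reach I.
Path from F: F → I.
So F → … → I → F is a cycle.

Yes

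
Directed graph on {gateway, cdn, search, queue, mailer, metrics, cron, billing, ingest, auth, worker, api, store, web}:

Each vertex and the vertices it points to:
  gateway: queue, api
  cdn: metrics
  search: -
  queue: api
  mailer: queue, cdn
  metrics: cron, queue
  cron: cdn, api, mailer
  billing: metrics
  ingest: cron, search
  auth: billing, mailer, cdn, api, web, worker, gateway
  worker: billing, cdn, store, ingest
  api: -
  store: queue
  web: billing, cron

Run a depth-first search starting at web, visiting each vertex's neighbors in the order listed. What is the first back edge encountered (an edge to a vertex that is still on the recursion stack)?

DFS from web (visiting each vertex's neighbors in the order listed); mark gray on enter, black on exit:
web gray
  billing gray
    metrics gray
      cron gray
        cdn gray
          cdn→metrics: metrics is gray → back edge
First back edge: cdn → metrics.

cdn->metrics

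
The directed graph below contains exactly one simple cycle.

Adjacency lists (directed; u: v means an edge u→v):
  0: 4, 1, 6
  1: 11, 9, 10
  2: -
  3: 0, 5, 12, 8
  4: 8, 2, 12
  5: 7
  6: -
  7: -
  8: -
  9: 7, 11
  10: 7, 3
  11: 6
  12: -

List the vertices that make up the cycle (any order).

0, 1, 3, 10

DFS with gray/black marking from 3:
3 gray
  0 gray
    4 gray
      8 gray
      8 black
      2 gray
      2 black
      12 gray
      12 black
    4 black
    1 gray
      11 gray
        6 gray
        6 black
      11 black
      9 gray
        7 gray
        7 black
        9→11: 11 black — skip
      9 black
      10 gray
        10→7: 7 black — skip
        10→3: 3 is gray → back edge
Back edge closes the cycle 3 → 0 → 1 → 10 → 3; its vertices are {0, 1, 3, 10}.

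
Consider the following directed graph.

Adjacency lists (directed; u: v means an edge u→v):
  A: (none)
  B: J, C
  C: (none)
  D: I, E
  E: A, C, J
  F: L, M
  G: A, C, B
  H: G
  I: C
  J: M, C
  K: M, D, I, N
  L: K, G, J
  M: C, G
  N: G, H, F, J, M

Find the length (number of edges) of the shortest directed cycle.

For each vertex v, BFS finds the shortest path from v back to v.
The shortest such closed walk is K → N → F → L → K, length 4.

4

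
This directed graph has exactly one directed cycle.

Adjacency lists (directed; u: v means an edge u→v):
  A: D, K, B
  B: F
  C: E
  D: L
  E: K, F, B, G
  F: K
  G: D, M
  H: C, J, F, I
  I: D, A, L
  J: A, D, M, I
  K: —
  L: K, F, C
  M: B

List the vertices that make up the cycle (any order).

C, D, E, G, L

DFS with gray/black marking from C:
C gray
  E gray
    K gray
    K black
    F gray
      F→K: K black — skip
    F black
    B gray
      B→F: F black — skip
    B black
    G gray
      D gray
        L gray
          L→K: K black — skip
          L→F: F black — skip
          L→C: C is gray → back edge
Back edge closes the cycle C → E → G → D → L → C; its vertices are {C, D, E, G, L}.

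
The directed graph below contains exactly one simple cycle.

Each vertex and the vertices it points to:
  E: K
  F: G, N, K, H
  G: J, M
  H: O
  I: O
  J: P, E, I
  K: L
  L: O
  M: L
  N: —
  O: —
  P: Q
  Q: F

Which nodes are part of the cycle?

DFS with gray/black marking from Q:
Q gray
  F gray
    G gray
      J gray
        P gray
          P→Q: Q is gray → back edge
Back edge closes the cycle Q → F → G → J → P → Q; its vertices are {F, G, J, P, Q}.

F, G, J, P, Q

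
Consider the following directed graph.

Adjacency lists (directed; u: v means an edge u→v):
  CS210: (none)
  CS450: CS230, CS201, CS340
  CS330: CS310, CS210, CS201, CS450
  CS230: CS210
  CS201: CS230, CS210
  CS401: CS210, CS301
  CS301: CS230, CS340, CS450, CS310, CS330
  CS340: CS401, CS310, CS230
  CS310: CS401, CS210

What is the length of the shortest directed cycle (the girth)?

3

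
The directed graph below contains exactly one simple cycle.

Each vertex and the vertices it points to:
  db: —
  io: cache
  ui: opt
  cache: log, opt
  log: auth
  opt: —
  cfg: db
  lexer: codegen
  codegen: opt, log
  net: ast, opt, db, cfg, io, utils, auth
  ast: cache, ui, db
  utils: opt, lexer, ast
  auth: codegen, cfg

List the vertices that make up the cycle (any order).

log, auth, codegen

DFS with gray/black marking from auth:
auth gray
  codegen gray
    opt gray
    opt black
    log gray
      log→auth: auth is gray → back edge
Back edge closes the cycle auth → codegen → log → auth; its vertices are {log, auth, codegen}.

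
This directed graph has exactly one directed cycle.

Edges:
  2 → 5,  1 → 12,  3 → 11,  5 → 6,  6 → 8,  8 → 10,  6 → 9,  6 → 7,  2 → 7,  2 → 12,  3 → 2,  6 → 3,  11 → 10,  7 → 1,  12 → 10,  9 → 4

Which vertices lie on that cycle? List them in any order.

2, 3, 5, 6

DFS with gray/black marking from 2:
2 gray
  7 gray
    1 gray
      12 gray
        10 gray
        10 black
      12 black
    1 black
  7 black
  5 gray
    6 gray
      8 gray
        8→10: 10 black — skip
      8 black
      6→7: 7 black — skip
      9 gray
        4 gray
        4 black
      9 black
      3 gray
        3→2: 2 is gray → back edge
Back edge closes the cycle 2 → 5 → 6 → 3 → 2; its vertices are {2, 3, 5, 6}.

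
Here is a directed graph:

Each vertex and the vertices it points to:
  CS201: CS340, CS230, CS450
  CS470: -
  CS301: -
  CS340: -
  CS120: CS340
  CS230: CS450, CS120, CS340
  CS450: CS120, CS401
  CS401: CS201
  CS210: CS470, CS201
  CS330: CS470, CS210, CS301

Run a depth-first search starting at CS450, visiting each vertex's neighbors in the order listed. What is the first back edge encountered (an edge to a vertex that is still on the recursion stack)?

CS230->CS450

DFS from CS450 (visiting each vertex's neighbors in the order listed); mark gray on enter, black on exit:
CS450 gray
  CS120 gray
    CS340 gray
    CS340 black
  CS120 black
  CS401 gray
    CS201 gray
      CS201→CS340: CS340 black — skip
      CS230 gray
        CS230→CS450: CS450 is gray → back edge
First back edge: CS230 → CS450.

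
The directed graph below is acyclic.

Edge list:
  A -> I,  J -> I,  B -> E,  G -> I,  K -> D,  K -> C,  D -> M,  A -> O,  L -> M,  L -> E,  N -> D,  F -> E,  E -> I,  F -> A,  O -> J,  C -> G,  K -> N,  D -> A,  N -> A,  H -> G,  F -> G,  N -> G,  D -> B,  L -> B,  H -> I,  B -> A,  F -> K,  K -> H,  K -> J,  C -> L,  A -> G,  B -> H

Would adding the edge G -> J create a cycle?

No

Adding G→J creates a cycle iff J can already reach G.
Explore from J: no path reaches G. The graph stays acyclic.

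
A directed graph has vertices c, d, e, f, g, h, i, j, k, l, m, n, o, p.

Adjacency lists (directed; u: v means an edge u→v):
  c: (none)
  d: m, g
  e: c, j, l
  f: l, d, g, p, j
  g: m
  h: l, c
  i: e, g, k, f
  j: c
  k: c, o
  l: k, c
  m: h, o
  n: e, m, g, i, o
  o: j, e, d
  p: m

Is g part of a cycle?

Yes

g is on a cycle iff g can reach itself via ≥1 edge.
g → m → o → d → g — yes.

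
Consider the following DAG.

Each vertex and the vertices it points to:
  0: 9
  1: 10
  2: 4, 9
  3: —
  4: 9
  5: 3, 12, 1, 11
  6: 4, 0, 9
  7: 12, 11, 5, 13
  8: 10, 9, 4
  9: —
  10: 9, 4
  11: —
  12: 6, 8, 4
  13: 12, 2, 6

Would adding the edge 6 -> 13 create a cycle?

Adding 6→13 creates a cycle iff 13 can already reach 6.
Path from 13: 13 → 6.
So 13 → … → 6 → 13 is a cycle.

Yes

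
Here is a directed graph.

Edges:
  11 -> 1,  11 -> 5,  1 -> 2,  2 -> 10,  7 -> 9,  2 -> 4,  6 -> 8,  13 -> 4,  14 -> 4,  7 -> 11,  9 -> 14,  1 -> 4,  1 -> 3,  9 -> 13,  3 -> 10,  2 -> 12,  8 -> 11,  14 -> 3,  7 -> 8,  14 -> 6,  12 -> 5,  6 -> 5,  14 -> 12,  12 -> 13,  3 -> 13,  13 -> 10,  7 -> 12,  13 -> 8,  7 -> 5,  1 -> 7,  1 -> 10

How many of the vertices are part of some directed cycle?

A vertex is on a directed cycle iff it belongs to a strongly connected component of size ≥ 2 (or has a self-loop).
The vertices on cycles are {1, 2, 3, 6, 7, 8, 9, 11, 12, 13, 14} — 11 in total.

11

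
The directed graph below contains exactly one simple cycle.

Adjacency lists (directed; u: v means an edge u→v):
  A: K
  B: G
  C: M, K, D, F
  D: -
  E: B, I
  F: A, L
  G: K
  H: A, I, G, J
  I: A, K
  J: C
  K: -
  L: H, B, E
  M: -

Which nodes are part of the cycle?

C, F, H, J, L

DFS with gray/black marking from C:
C gray
  M gray
  M black
  K gray
  K black
  D gray
  D black
  F gray
    A gray
      A→K: K black — skip
    A black
    L gray
      H gray
        H→A: A black — skip
        I gray
          I→A: A black — skip
          I→K: K black — skip
        I black
        G gray
          G→K: K black — skip
        G black
        J gray
          J→C: C is gray → back edge
Back edge closes the cycle C → F → L → H → J → C; its vertices are {C, F, H, J, L}.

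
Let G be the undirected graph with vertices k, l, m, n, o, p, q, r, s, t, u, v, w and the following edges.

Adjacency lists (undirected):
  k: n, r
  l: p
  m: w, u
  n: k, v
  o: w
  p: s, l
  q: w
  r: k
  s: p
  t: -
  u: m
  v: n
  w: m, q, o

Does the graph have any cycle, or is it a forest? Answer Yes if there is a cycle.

No

DFS, tracking each vertex's parent; an edge to a visited non-parent vertex closes a cycle.
Start from l:
visit l (parent –)
  visit p (parent l)
    visit s (parent p)
      s–p: parent, skip
    p–l: parent, skip
visit k (parent –)
  visit n (parent k)
    n–k: parent, skip
    visit v (parent n)
      v–n: parent, skip
  visit r (parent k)
    r–k: parent, skip
visit m (parent –)
  visit w (parent m)
    w–m: parent, skip
    visit q (parent w)
      q–w: parent, skip
    visit o (parent w)
      o–w: parent, skip
  visit u (parent m)
    u–m: parent, skip
visit t (parent –)
No non-parent visited neighbor found — the graph is a forest.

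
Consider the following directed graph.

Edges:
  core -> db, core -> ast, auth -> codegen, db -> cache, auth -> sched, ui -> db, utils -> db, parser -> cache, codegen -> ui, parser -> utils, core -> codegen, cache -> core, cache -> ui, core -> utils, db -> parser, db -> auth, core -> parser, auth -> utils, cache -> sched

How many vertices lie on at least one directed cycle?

A vertex is on a directed cycle iff it belongs to a strongly connected component of size ≥ 2 (or has a self-loop).
The vertices on cycles are {db, ui, auth, core, cache, utils, parser, codegen} — 8 in total.

8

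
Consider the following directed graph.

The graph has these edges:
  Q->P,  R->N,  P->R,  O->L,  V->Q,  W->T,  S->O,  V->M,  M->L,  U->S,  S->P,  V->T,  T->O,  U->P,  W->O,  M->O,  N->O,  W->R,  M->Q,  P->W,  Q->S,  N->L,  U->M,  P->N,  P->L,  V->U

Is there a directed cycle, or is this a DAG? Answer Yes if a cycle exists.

No

DFS with white/gray/black marking, starting from L:
L gray
L black
M gray
  Q gray
    S gray
      O gray
        O→L: L black — skip
      O black
      P gray
        R gray
          N gray
            N→O: O black — skip
            N→L: L black — skip
          N black
        R black
        P→N: N black — skip
        P→L: L black — skip
        W gray
          W→O: O black — skip
          T gray
            T→O: O black — skip
          T black
          W→R: R black — skip
        W black
      P black
    S black
    Q→P: P black — skip
  Q black
  M→L: L black — skip
  M→O: O black — skip
M black
U gray
  U→M: M black — skip
  U→S: S black — skip
  U→P: P black — skip
U black
V gray
  V→T: T black — skip
  V→U: U black — skip
  V→Q: Q black — skip
  V→M: M black — skip
V black
Every edge goes to a white or black vertex — no back edge, so the graph is acyclic.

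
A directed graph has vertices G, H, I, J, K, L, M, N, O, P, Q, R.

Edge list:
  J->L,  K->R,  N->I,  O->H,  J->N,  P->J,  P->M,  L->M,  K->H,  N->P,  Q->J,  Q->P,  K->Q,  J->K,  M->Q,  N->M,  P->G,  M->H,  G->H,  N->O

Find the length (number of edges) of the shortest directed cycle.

For each vertex v, BFS finds the shortest path from v back to v.
The shortest such closed walk is J → N → P → J, length 3.

3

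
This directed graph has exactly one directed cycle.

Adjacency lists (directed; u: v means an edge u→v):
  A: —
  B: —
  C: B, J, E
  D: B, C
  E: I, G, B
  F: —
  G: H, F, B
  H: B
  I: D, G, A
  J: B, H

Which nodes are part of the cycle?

C, D, E, I

DFS with gray/black marking from C:
C gray
  B gray
  B black
  J gray
    J→B: B black — skip
    H gray
      H→B: B black — skip
    H black
  J black
  E gray
    I gray
      D gray
        D→B: B black — skip
        D→C: C is gray → back edge
Back edge closes the cycle C → E → I → D → C; its vertices are {C, D, E, I}.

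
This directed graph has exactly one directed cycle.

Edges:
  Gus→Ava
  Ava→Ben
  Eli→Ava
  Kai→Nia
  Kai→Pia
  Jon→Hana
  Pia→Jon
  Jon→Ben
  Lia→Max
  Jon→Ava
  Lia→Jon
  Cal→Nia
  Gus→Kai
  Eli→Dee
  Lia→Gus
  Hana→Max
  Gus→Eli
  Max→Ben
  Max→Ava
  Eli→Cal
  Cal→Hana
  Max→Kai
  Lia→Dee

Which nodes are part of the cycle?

DFS with gray/black marking from Kai:
Kai gray
  Nia gray
  Nia black
  Pia gray
    Jon gray
      Ava gray
        Ben gray
        Ben black
      Ava black
      Jon→Ben: Ben black — skip
      Hana gray
        Max gray
          Max→Kai: Kai is gray → back edge
Back edge closes the cycle Kai → Pia → Jon → Hana → Max → Kai; its vertices are {Jon, Kai, Max, Pia, Hana}.

Jon, Kai, Max, Pia, Hana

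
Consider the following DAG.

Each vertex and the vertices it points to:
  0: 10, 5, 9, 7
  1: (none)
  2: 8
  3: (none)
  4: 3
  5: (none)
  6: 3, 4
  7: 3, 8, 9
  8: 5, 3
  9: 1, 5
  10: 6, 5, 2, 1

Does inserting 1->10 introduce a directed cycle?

Adding 1→10 creates a cycle iff 10 can already reach 1.
Path from 10: 10 → 1.
So 10 → … → 1 → 10 is a cycle.

Yes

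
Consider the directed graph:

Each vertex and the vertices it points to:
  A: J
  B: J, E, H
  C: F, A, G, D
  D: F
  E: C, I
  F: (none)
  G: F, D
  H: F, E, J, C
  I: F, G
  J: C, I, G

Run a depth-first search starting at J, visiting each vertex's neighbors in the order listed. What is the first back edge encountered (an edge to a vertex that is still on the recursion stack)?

DFS from J (visiting each vertex's neighbors in the order listed); mark gray on enter, black on exit:
J gray
  C gray
    F gray
    F black
    A gray
      A→J: J is gray → back edge
First back edge: A → J.

A→J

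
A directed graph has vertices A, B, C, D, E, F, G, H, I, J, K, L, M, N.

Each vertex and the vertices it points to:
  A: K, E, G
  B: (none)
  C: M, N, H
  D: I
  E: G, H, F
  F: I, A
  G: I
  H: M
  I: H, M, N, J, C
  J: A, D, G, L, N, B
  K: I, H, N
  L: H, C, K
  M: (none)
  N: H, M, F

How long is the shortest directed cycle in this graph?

For each vertex v, BFS finds the shortest path from v back to v.
The shortest such closed walk is J → G → I → J, length 3.

3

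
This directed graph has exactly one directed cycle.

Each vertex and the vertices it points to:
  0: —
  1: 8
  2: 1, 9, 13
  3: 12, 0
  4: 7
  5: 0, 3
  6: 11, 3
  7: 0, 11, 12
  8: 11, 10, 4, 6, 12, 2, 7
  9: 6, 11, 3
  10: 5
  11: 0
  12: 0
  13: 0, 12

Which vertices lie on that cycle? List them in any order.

DFS with gray/black marking from 1:
1 gray
  8 gray
    11 gray
      0 gray
      0 black
    11 black
    10 gray
      5 gray
        5→0: 0 black — skip
        3 gray
          12 gray
            12→0: 0 black — skip
          12 black
          3→0: 0 black — skip
        3 black
      5 black
    10 black
    4 gray
      7 gray
        7→0: 0 black — skip
        7→11: 11 black — skip
        7→12: 12 black — skip
      7 black
    4 black
    6 gray
      6→11: 11 black — skip
      6→3: 3 black — skip
    6 black
    8→12: 12 black — skip
    2 gray
      2→1: 1 is gray → back edge
Back edge closes the cycle 1 → 8 → 2 → 1; its vertices are {1, 2, 8}.

1, 2, 8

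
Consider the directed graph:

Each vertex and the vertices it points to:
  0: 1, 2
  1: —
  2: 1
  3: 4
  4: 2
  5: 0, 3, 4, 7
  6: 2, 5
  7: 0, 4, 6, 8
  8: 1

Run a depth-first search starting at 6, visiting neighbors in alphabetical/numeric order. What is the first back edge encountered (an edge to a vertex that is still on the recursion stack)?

7->6

DFS from 6 (visiting neighbors in alphabetical/numeric order); mark gray on enter, black on exit:
6 gray
  2 gray
    1 gray
    1 black
  2 black
  5 gray
    0 gray
      0→1: 1 black — skip
      0→2: 2 black — skip
    0 black
    3 gray
      4 gray
        4→2: 2 black — skip
      4 black
    3 black
    5→4: 4 black — skip
    7 gray
      7→0: 0 black — skip
      7→4: 4 black — skip
      7→6: 6 is gray → back edge
First back edge: 7 → 6.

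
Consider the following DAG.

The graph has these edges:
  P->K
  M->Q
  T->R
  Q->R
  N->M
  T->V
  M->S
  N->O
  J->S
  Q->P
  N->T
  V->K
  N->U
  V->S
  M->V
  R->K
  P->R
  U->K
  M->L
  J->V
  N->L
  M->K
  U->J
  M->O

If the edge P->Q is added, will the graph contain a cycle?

Yes

Adding P→Q creates a cycle iff Q can already reach P.
Path from Q: Q → P.
So Q → … → P → Q is a cycle.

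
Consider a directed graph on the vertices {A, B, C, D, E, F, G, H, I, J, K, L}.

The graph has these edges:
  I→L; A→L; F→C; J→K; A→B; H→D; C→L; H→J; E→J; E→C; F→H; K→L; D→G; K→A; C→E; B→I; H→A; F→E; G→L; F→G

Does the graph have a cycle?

DFS with white/gray/black marking, starting from C:
C gray
  L gray
  L black
  E gray
    J gray
      K gray
        A gray
          B gray
            I gray
              I→L: L black — skip
            I black
          B black
          A→L: L black — skip
        A black
        K→L: L black — skip
      K black
    J black
    E→C: C is gray → back edge
Back edge found, so a cycle exists: C → E → C.

Yes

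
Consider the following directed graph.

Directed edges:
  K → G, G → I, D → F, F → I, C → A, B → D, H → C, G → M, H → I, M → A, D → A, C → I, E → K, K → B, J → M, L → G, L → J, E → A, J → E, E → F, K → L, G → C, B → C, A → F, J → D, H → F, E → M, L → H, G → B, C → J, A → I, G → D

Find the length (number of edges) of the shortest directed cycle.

4

For each vertex v, BFS finds the shortest path from v back to v.
The shortest such closed walk is K → L → J → E → K, length 4.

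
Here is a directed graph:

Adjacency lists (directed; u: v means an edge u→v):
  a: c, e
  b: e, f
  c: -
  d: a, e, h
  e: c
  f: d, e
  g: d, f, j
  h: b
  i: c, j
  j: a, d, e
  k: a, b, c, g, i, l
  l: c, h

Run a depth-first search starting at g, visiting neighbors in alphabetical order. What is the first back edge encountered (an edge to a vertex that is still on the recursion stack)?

f->d

DFS from g (visiting neighbors in alphabetical order); mark gray on enter, black on exit:
g gray
  d gray
    a gray
      c gray
      c black
      e gray
        e→c: c black — skip
      e black
    a black
    d→e: e black — skip
    h gray
      b gray
        b→e: e black — skip
        f gray
          f→d: d is gray → back edge
First back edge: f → d.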